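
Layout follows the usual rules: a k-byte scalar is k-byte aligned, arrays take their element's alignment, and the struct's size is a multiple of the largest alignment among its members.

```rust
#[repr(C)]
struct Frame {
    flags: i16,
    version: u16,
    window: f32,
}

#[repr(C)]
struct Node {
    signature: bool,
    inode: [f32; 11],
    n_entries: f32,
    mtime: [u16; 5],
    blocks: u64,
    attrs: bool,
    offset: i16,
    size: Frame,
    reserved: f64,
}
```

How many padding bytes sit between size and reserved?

Frame: @0: flags [2B, align 2] → 2; @2: version [2B, align 2] → 4; @4: window [4B, align 4] → 8; size 8, align 4
@0: signature [1B, align 1] → 1
+3 pad (align 4)
@4: inode [44B, align 4] → 48
@48: n_entries [4B, align 4] → 52
@52: mtime [10B, align 2] → 62
+2 pad (align 8)
@64: blocks [8B, align 8] → 72
@72: attrs [1B, align 1] → 73
+1 pad (align 2)
@74: offset [2B, align 2] → 76
@76: size [8B, align 4] → 84
+4 pad (align 8)
@88: reserved [8B, align 8] → 96

4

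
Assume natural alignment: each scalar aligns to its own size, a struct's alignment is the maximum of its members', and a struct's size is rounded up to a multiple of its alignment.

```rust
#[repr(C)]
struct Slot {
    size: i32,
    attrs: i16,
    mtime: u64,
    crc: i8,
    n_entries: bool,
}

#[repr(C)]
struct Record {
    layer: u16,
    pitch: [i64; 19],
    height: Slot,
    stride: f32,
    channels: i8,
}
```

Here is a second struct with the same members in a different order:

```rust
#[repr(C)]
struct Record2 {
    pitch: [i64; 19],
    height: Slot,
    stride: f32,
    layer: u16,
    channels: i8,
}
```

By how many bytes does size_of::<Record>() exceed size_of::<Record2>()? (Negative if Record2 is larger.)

8

Slot: size at 0 (size 4, align 4) → ends 4; attrs at 4 (size 2, align 2) → ends 6; pad 2 to align 8 for mtime; mtime at 8 (size 8, align 8) → ends 16; crc at 16 (size 1, align 1) → ends 17; n_entries at 17 (size 1, align 1) → ends 18; tail pad 6 to reach multiple of 8; total 24 bytes, alignment 8
layer at 0 (size 2, align 2) → ends 2
pad 6 to align 8 for pitch
pitch at 8 (size 152, align 8) → ends 160
height at 160 (size 24, align 8) → ends 184
stride at 184 (size 4, align 4) → ends 188
channels at 188 (size 1, align 1) → ends 189
tail pad 3 to reach multiple of 8
total 192 bytes, alignment 8
— Record2 —
pitch at 0 (size 152, align 8) → ends 152
height at 152 (size 24, align 8) → ends 176
stride at 176 (size 4, align 4) → ends 180
layer at 180 (size 2, align 2) → ends 182
channels at 182 (size 1, align 1) → ends 183
tail pad 1 to reach multiple of 8
total 184 bytes, alignment 8
192 − 184 = 8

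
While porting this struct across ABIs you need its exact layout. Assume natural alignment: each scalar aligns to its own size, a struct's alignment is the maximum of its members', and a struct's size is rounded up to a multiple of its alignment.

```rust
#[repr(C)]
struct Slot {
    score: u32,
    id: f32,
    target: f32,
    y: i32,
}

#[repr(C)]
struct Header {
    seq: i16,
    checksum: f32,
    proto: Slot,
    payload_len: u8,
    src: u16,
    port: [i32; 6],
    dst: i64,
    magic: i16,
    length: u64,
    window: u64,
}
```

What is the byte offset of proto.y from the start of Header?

20

Slot: 0..4  score  (4B, 4-aligned); 4..8  id  (4B, 4-aligned); 8..12  target  (4B, 4-aligned); 12..16  y  (4B, 4-aligned); sizeof = 16, alignof = 4
0..2  seq  (2B, 2-aligned)
2..4  -- padding (2B)
4..8  checksum  (4B, 4-aligned)
8..24  proto  (16B, 4-aligned)
within Slot: y at 12
8 + 12 = 20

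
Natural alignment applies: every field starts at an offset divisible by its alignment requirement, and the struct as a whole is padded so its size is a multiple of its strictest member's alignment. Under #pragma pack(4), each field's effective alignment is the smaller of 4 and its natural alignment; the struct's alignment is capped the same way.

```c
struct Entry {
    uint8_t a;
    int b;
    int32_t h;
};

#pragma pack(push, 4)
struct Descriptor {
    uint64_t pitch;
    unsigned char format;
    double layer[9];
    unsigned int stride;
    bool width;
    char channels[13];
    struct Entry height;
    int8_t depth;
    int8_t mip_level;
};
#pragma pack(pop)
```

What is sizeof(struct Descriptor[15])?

1800

Entry: 0..1  a  (1B, 1-aligned); 1..4  -- padding (3B); 4..8  b  (4B, 4-aligned); 8..12  h  (4B, 4-aligned); sizeof = 12, alignof = 4
0..8  pitch  (8B, 4-aligned)
8..9  format  (1B, 1-aligned)
9..12  -- padding (3B)
12..84  layer  (72B, 4-aligned)
84..88  stride  (4B, 4-aligned)
88..89  width  (1B, 1-aligned)
89..102  channels  (13B, 1-aligned)
102..104  -- padding (2B)
104..116  height  (12B, 4-aligned)
116..117  depth  (1B, 1-aligned)
117..118  mip_level  (1B, 1-aligned)
118..120  -- tail padding (2B)
sizeof = 120, alignof = 4
array of 15: 15 × 120 = 1800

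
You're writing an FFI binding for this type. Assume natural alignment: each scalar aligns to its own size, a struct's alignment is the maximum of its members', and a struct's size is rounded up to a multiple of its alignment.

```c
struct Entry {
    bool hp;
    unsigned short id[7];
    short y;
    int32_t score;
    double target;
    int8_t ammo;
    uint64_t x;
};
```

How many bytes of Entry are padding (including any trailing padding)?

10

0..1  hp  (1B, 1-aligned)
1..2  -- padding (1B)
2..16  id  (14B, 2-aligned)
16..18  y  (2B, 2-aligned)
18..20  -- padding (2B)
20..24  score  (4B, 4-aligned)
24..32  target  (8B, 8-aligned)
32..33  ammo  (1B, 1-aligned)
33..40  -- padding (7B)
40..48  x  (8B, 8-aligned)
sizeof = 48, alignof = 8
data bytes 38, size 48 → padding 10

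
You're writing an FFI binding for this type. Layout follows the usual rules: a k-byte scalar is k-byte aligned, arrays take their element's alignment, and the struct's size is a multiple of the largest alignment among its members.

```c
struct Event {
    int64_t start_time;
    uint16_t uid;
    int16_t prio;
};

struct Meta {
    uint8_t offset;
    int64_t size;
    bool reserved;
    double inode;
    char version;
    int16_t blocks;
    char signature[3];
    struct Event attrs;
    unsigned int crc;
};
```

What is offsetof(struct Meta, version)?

32

Event: 0..8  start_time  (8B, 8-aligned); 8..10  uid  (2B, 2-aligned); 10..12  prio  (2B, 2-aligned); 12..16  -- tail padding (4B); sizeof = 16, alignof = 8
0..1  offset  (1B, 1-aligned)
1..8  -- padding (7B)
8..16  size  (8B, 8-aligned)
16..17  reserved  (1B, 1-aligned)
17..24  -- padding (7B)
24..32  inode  (8B, 8-aligned)
32..33  version  (1B, 1-aligned)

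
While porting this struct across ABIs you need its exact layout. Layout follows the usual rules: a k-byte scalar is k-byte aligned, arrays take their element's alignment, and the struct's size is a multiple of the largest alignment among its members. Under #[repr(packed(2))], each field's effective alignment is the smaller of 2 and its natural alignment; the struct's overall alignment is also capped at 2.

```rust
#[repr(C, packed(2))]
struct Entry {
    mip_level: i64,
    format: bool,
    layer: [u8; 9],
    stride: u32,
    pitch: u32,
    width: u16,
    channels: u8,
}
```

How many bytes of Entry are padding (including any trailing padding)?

1

mip_level at 0 (size 8, align 2) → ends 8
format at 8 (size 1, align 1) → ends 9
layer at 9 (size 9, align 1) → ends 18
stride at 18 (size 4, align 2) → ends 22
pitch at 22 (size 4, align 2) → ends 26
width at 26 (size 2, align 2) → ends 28
channels at 28 (size 1, align 1) → ends 29
tail pad 1 to reach multiple of 2
total 30 bytes, alignment 2
data bytes 29, size 30 → padding 1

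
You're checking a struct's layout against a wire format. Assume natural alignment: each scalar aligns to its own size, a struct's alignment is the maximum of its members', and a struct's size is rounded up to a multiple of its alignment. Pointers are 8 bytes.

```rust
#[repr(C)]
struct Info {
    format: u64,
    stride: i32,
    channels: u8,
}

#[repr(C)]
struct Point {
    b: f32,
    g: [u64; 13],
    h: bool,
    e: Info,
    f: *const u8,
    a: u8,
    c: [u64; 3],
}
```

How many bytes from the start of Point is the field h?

Info: @0: format [8B, align 8] → 8; @8: stride [4B, align 4] → 12; @12: channels [1B, align 1] → 13; +3 tail pad (align 8); size 16, align 8
@0: b [4B, align 4] → 4
+4 pad (align 8)
@8: g [104B, align 8] → 112
@112: h [1B, align 1] → 113

112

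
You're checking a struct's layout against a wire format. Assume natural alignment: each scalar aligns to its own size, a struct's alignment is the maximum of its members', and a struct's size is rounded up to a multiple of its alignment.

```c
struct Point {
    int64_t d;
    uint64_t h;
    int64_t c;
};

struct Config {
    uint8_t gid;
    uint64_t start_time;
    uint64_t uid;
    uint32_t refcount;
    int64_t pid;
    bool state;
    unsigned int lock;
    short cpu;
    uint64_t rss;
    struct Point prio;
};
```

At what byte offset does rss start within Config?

56

Point: @0: d [8B, align 8] → 8; @8: h [8B, align 8] → 16; @16: c [8B, align 8] → 24; size 24, align 8
@0: gid [1B, align 1] → 1
+7 pad (align 8)
@8: start_time [8B, align 8] → 16
@16: uid [8B, align 8] → 24
@24: refcount [4B, align 4] → 28
+4 pad (align 8)
@32: pid [8B, align 8] → 40
@40: state [1B, align 1] → 41
+3 pad (align 4)
@44: lock [4B, align 4] → 48
@48: cpu [2B, align 2] → 50
+6 pad (align 8)
@56: rss [8B, align 8] → 64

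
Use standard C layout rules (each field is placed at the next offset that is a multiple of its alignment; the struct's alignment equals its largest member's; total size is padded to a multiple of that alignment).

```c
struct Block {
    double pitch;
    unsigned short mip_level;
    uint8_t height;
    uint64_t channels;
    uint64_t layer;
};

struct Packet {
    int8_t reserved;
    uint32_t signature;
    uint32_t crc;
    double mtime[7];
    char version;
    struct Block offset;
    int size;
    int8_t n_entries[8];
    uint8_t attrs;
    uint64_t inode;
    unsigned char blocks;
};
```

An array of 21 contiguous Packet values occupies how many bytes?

Block: pitch at 0 (size 8, align 8) → ends 8; mip_level at 8 (size 2, align 2) → ends 10; height at 10 (size 1, align 1) → ends 11; pad 5 to align 8 for channels; channels at 16 (size 8, align 8) → ends 24; layer at 24 (size 8, align 8) → ends 32; total 32 bytes, alignment 8
reserved at 0 (size 1, align 1) → ends 1
pad 3 to align 4 for signature
signature at 4 (size 4, align 4) → ends 8
crc at 8 (size 4, align 4) → ends 12
pad 4 to align 8 for mtime
mtime at 16 (size 56, align 8) → ends 72
version at 72 (size 1, align 1) → ends 73
pad 7 to align 8 for offset
offset at 80 (size 32, align 8) → ends 112
size at 112 (size 4, align 4) → ends 116
n_entries at 116 (size 8, align 1) → ends 124
attrs at 124 (size 1, align 1) → ends 125
pad 3 to align 8 for inode
inode at 128 (size 8, align 8) → ends 136
blocks at 136 (size 1, align 1) → ends 137
tail pad 7 to reach multiple of 8
total 144 bytes, alignment 8
array of 21: 21 × 144 = 3024

3024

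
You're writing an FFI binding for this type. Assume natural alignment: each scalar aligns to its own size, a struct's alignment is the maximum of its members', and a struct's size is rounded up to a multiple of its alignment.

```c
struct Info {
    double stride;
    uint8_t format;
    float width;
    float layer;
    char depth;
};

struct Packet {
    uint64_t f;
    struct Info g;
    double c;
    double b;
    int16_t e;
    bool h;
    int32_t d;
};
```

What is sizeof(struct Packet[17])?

Info: @0: stride [8B, align 8] → 8; @8: format [1B, align 1] → 9; +3 pad (align 4); @12: width [4B, align 4] → 16; @16: layer [4B, align 4] → 20; @20: depth [1B, align 1] → 21; +3 tail pad (align 8); size 24, align 8
@0: f [8B, align 8] → 8
@8: g [24B, align 8] → 32
@32: c [8B, align 8] → 40
@40: b [8B, align 8] → 48
@48: e [2B, align 2] → 50
@50: h [1B, align 1] → 51
+1 pad (align 4)
@52: d [4B, align 4] → 56
size 56, align 8
array of 17: 17 × 56 = 952

952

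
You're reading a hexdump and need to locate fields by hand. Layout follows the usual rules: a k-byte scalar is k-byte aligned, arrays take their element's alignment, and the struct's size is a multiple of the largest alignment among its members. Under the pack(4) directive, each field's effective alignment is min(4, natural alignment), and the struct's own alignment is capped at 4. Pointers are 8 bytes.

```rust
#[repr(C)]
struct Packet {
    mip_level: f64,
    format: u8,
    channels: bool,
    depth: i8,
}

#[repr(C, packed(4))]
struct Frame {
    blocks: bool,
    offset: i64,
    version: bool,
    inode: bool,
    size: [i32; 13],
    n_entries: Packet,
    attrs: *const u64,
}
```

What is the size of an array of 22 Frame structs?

2024

Packet: @0: mip_level [8B, align 8] → 8; @8: format [1B, align 1] → 9; @9: channels [1B, align 1] → 10; @10: depth [1B, align 1] → 11; +5 tail pad (align 8); size 16, align 8
@0: blocks [1B, align 1] → 1
+3 pad (align 4)
@4: offset [8B, align 4] → 12
@12: version [1B, align 1] → 13
@13: inode [1B, align 1] → 14
+2 pad (align 4)
@16: size [52B, align 4] → 68
@68: n_entries [16B, align 4] → 84
@84: attrs [8B, align 4] → 92
size 92, align 4
array of 22: 22 × 92 = 2024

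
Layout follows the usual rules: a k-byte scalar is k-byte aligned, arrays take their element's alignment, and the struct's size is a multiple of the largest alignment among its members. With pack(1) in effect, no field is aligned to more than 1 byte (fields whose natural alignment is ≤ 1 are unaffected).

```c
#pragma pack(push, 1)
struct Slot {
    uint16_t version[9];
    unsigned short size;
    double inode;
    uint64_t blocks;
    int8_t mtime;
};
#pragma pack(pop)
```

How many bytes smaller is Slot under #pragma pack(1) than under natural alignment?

11

natural layout:
  @0: version [18B, align 2] → 18
  @18: size [2B, align 2] → 20
  +4 pad (align 8)
  @24: inode [8B, align 8] → 32
  @32: blocks [8B, align 8] → 40
  @40: mtime [1B, align 1] → 41
  +7 tail pad (align 8)
  size 48, align 8
packed(1) layout:
  @0: version [18B, align 1] → 18
  @18: size [2B, align 1] → 20
  @20: inode [8B, align 1] → 28
  @28: blocks [8B, align 1] → 36
  @36: mtime [1B, align 1] → 37
  size 37, align 1
48 − 37 = 11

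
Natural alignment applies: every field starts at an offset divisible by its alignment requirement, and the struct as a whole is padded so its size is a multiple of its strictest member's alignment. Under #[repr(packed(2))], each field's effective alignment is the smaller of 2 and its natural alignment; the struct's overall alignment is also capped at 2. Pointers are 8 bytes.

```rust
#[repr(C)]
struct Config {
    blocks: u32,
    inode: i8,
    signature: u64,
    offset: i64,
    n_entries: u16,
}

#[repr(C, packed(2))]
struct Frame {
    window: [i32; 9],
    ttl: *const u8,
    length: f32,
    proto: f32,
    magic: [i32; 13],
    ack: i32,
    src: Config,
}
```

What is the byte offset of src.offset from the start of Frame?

124

Config: 0..4  blocks  (4B, 4-aligned); 4..5  inode  (1B, 1-aligned); 5..8  -- padding (3B); 8..16  signature  (8B, 8-aligned); 16..24  offset  (8B, 8-aligned); 24..26  n_entries  (2B, 2-aligned); 26..32  -- tail padding (6B); sizeof = 32, alignof = 8
0..36  window  (36B, 2-aligned)
36..44  ttl  (8B, 2-aligned)
44..48  length  (4B, 2-aligned)
48..52  proto  (4B, 2-aligned)
52..104  magic  (52B, 2-aligned)
104..108  ack  (4B, 2-aligned)
108..140  src  (32B, 2-aligned)
within Config: offset at 16
108 + 16 = 124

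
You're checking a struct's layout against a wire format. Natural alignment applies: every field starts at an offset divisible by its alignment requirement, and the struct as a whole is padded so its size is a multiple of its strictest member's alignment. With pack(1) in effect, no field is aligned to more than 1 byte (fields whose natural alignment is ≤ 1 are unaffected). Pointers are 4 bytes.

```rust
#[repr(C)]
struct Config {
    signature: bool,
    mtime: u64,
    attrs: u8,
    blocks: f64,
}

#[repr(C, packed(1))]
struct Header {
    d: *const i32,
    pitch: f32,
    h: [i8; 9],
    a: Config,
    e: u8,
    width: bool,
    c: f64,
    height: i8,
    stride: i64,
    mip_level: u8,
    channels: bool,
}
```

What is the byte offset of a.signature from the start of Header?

17

Config: @0: signature [1B, align 1] → 1; +7 pad (align 8); @8: mtime [8B, align 8] → 16; @16: attrs [1B, align 1] → 17; +7 pad (align 8); @24: blocks [8B, align 8] → 32; size 32, align 8
@0: d [4B, align 1] → 4
@4: pitch [4B, align 1] → 8
@8: h [9B, align 1] → 17
@17: a [32B, align 1] → 49
within Config: signature at 0
17 + 0 = 17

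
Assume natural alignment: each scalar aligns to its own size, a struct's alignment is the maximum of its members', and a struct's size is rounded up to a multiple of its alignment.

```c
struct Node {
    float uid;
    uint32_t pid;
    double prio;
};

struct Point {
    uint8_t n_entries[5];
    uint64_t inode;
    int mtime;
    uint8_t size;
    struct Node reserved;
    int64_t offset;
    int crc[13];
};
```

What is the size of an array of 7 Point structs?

Node: 0..4  uid  (4B, 4-aligned); 4..8  pid  (4B, 4-aligned); 8..16  prio  (8B, 8-aligned); sizeof = 16, alignof = 8
0..5  n_entries  (5B, 1-aligned)
5..8  -- padding (3B)
8..16  inode  (8B, 8-aligned)
16..20  mtime  (4B, 4-aligned)
20..21  size  (1B, 1-aligned)
21..24  -- padding (3B)
24..40  reserved  (16B, 8-aligned)
40..48  offset  (8B, 8-aligned)
48..100  crc  (52B, 4-aligned)
100..104  -- tail padding (4B)
sizeof = 104, alignof = 8
array of 7: 7 × 104 = 728

728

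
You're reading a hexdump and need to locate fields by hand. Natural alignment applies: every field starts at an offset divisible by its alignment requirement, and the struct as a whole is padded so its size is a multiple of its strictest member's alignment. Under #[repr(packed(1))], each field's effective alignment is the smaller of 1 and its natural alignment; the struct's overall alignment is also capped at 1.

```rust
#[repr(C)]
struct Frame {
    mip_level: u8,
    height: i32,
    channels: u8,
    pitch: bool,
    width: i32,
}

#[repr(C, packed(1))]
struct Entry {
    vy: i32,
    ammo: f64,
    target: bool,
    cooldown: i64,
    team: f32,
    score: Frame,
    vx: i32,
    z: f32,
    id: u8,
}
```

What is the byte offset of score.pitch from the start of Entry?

Frame: mip_level at 0 (size 1, align 1) → ends 1; pad 3 to align 4 for height; height at 4 (size 4, align 4) → ends 8; channels at 8 (size 1, align 1) → ends 9; pitch at 9 (size 1, align 1) → ends 10; pad 2 to align 4 for width; width at 12 (size 4, align 4) → ends 16; total 16 bytes, alignment 4
vy at 0 (size 4, align 1) → ends 4
ammo at 4 (size 8, align 1) → ends 12
target at 12 (size 1, align 1) → ends 13
cooldown at 13 (size 8, align 1) → ends 21
team at 21 (size 4, align 1) → ends 25
score at 25 (size 16, align 1) → ends 41
within Frame: pitch at 9
25 + 9 = 34

34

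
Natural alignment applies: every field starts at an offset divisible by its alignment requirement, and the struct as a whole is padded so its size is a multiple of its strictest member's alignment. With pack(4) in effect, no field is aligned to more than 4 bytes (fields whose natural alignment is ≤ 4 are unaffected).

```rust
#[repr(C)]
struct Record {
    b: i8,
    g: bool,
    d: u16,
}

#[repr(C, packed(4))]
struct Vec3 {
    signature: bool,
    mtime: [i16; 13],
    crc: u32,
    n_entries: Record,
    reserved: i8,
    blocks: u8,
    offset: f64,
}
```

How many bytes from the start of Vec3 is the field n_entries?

Record: b at 0 (size 1, align 1) → ends 1; g at 1 (size 1, align 1) → ends 2; d at 2 (size 2, align 2) → ends 4; total 4 bytes, alignment 2
signature at 0 (size 1, align 1) → ends 1
pad 1 to align 2 for mtime
mtime at 2 (size 26, align 2) → ends 28
crc at 28 (size 4, align 4) → ends 32
n_entries at 32 (size 4, align 2) → ends 36

32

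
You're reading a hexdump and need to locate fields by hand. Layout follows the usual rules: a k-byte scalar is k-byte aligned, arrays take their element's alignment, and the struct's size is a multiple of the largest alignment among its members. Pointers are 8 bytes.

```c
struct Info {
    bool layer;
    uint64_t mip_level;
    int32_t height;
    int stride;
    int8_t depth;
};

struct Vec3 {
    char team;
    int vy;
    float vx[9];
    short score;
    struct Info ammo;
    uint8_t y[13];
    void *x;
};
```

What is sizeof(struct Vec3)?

104

Info: layer at 0 (size 1, align 1) → ends 1; pad 7 to align 8 for mip_level; mip_level at 8 (size 8, align 8) → ends 16; height at 16 (size 4, align 4) → ends 20; stride at 20 (size 4, align 4) → ends 24; depth at 24 (size 1, align 1) → ends 25; tail pad 7 to reach multiple of 8; total 32 bytes, alignment 8
team at 0 (size 1, align 1) → ends 1
pad 3 to align 4 for vy
vy at 4 (size 4, align 4) → ends 8
vx at 8 (size 36, align 4) → ends 44
score at 44 (size 2, align 2) → ends 46
pad 2 to align 8 for ammo
ammo at 48 (size 32, align 8) → ends 80
y at 80 (size 13, align 1) → ends 93
pad 3 to align 8 for x
x at 96 (size 8, align 8) → ends 104
total 104 bytes, alignment 8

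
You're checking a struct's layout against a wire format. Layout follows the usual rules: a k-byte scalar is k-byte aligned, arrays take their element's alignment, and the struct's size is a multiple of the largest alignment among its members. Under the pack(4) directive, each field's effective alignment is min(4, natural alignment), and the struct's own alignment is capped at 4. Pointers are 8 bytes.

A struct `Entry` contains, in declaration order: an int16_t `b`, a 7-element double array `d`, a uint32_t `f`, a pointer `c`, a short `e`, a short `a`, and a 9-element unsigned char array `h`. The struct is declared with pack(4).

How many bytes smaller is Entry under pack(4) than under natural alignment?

8

natural layout:
  @0: b [2B, align 2] → 2
  +6 pad (align 8)
  @8: d [56B, align 8] → 64
  @64: f [4B, align 4] → 68
  +4 pad (align 8)
  @72: c [8B, align 8] → 80
  @80: e [2B, align 2] → 82
  @82: a [2B, align 2] → 84
  @84: h [9B, align 1] → 93
  +3 tail pad (align 8)
  size 96, align 8
packed(4) layout:
  @0: b [2B, align 2] → 2
  +2 pad (align 4)
  @4: d [56B, align 4] → 60
  @60: f [4B, align 4] → 64
  @64: c [8B, align 4] → 72
  @72: e [2B, align 2] → 74
  @74: a [2B, align 2] → 76
  @76: h [9B, align 1] → 85
  +3 tail pad (align 4)
  size 88, align 4
96 − 88 = 8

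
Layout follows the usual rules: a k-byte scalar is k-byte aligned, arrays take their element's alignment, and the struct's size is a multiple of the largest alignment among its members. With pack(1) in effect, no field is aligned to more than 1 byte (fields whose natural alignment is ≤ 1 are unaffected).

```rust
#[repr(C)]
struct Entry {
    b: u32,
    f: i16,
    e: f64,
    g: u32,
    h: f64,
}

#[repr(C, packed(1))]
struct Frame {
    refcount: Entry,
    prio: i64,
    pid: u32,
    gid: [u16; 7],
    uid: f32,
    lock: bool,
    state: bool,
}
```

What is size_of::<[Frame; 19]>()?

Entry: b at 0 (size 4, align 4) → ends 4; f at 4 (size 2, align 2) → ends 6; pad 2 to align 8 for e; e at 8 (size 8, align 8) → ends 16; g at 16 (size 4, align 4) → ends 20; pad 4 to align 8 for h; h at 24 (size 8, align 8) → ends 32; total 32 bytes, alignment 8
refcount at 0 (size 32, align 1) → ends 32
prio at 32 (size 8, align 1) → ends 40
pid at 40 (size 4, align 1) → ends 44
gid at 44 (size 14, align 1) → ends 58
uid at 58 (size 4, align 1) → ends 62
lock at 62 (size 1, align 1) → ends 63
state at 63 (size 1, align 1) → ends 64
total 64 bytes, alignment 1
array of 19: 19 × 64 = 1216

1216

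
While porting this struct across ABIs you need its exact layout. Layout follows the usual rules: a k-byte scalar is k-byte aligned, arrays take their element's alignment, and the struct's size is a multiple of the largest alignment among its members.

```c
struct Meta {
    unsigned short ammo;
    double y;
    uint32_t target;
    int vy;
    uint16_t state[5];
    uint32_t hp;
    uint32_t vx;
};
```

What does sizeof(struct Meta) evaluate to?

@0: ammo [2B, align 2] → 2
+6 pad (align 8)
@8: y [8B, align 8] → 16
@16: target [4B, align 4] → 20
@20: vy [4B, align 4] → 24
@24: state [10B, align 2] → 34
+2 pad (align 4)
@36: hp [4B, align 4] → 40
@40: vx [4B, align 4] → 44
+4 tail pad (align 8)
size 48, align 8

48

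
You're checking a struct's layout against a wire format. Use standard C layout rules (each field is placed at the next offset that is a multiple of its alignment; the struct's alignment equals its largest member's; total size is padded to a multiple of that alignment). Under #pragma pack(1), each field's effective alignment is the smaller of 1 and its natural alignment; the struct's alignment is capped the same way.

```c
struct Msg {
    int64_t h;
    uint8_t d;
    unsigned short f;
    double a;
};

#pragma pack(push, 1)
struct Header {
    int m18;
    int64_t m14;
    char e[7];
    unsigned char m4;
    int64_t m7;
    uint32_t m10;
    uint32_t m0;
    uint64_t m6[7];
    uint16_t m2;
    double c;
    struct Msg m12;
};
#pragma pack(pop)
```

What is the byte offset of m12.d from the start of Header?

Msg: @0: h [8B, align 8] → 8; @8: d [1B, align 1] → 9; +1 pad (align 2); @10: f [2B, align 2] → 12; +4 pad (align 8); @16: a [8B, align 8] → 24; size 24, align 8
@0: m18 [4B, align 1] → 4
@4: m14 [8B, align 1] → 12
@12: e [7B, align 1] → 19
@19: m4 [1B, align 1] → 20
@20: m7 [8B, align 1] → 28
@28: m10 [4B, align 1] → 32
@32: m0 [4B, align 1] → 36
@36: m6 [56B, align 1] → 92
@92: m2 [2B, align 1] → 94
@94: c [8B, align 1] → 102
@102: m12 [24B, align 1] → 126
within Msg: d at 8
102 + 8 = 110

110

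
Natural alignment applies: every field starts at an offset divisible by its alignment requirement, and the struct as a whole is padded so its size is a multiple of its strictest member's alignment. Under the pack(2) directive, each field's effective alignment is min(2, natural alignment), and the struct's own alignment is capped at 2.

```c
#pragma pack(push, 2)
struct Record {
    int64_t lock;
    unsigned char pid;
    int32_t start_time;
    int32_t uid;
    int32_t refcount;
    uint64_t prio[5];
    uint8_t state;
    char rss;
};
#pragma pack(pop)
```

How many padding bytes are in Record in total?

1

@0: lock [8B, align 2] → 8
@8: pid [1B, align 1] → 9
+1 pad (align 2)
@10: start_time [4B, align 2] → 14
@14: uid [4B, align 2] → 18
@18: refcount [4B, align 2] → 22
@22: prio [40B, align 2] → 62
@62: state [1B, align 1] → 63
@63: rss [1B, align 1] → 64
size 64, align 2
data bytes 63, size 64 → padding 1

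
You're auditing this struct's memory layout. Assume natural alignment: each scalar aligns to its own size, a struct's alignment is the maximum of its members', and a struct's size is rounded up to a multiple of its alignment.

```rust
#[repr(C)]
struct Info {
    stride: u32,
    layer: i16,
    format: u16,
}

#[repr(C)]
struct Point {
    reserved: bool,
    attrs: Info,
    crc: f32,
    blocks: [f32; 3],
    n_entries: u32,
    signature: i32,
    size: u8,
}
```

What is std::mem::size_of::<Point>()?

Info: @0: stride [4B, align 4] → 4; @4: layer [2B, align 2] → 6; @6: format [2B, align 2] → 8; size 8, align 4
@0: reserved [1B, align 1] → 1
+3 pad (align 4)
@4: attrs [8B, align 4] → 12
@12: crc [4B, align 4] → 16
@16: blocks [12B, align 4] → 28
@28: n_entries [4B, align 4] → 32
@32: signature [4B, align 4] → 36
@36: size [1B, align 1] → 37
+3 tail pad (align 4)
size 40, align 4

40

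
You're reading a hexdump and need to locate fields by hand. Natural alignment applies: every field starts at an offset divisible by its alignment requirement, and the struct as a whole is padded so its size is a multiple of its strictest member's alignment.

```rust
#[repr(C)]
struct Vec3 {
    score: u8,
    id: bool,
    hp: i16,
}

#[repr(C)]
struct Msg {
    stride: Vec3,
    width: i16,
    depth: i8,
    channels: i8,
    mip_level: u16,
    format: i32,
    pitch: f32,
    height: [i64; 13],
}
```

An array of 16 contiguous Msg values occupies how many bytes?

Vec3: 0..1  score  (1B, 1-aligned); 1..2  id  (1B, 1-aligned); 2..4  hp  (2B, 2-aligned); sizeof = 4, alignof = 2
0..4  stride  (4B, 2-aligned)
4..6  width  (2B, 2-aligned)
6..7  depth  (1B, 1-aligned)
7..8  channels  (1B, 1-aligned)
8..10  mip_level  (2B, 2-aligned)
10..12  -- padding (2B)
12..16  format  (4B, 4-aligned)
16..20  pitch  (4B, 4-aligned)
20..24  -- padding (4B)
24..128  height  (104B, 8-aligned)
sizeof = 128, alignof = 8
array of 16: 16 × 128 = 2048

2048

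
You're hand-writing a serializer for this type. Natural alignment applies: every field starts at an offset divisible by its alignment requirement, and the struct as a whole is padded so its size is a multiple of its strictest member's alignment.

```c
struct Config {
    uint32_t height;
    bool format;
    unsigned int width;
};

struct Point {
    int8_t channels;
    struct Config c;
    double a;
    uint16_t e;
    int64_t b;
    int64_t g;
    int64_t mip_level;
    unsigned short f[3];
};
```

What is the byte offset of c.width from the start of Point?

12

Config: @0: height [4B, align 4] → 4; @4: format [1B, align 1] → 5; +3 pad (align 4); @8: width [4B, align 4] → 12; size 12, align 4
@0: channels [1B, align 1] → 1
+3 pad (align 4)
@4: c [12B, align 4] → 16
within Config: width at 8
4 + 8 = 12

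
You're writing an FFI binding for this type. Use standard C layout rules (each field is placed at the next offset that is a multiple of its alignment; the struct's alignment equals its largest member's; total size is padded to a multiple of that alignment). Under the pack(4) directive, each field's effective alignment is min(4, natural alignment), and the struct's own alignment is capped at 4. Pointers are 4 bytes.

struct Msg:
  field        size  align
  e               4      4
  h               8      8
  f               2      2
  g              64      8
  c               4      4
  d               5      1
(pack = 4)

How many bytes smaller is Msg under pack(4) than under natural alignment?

12

natural layout:
  @0: e [4B, align 4] → 4
  +4 pad (align 8)
  @8: h [8B, align 8] → 16
  @16: f [2B, align 2] → 18
  +6 pad (align 8)
  @24: g [64B, align 8] → 88
  @88: c [4B, align 4] → 92
  @92: d [5B, align 1] → 97
  +7 tail pad (align 8)
  size 104, align 8
packed(4) layout:
  @0: e [4B, align 4] → 4
  @4: h [8B, align 4] → 12
  @12: f [2B, align 2] → 14
  +2 pad (align 4)
  @16: g [64B, align 4] → 80
  @80: c [4B, align 4] → 84
  @84: d [5B, align 1] → 89
  +3 tail pad (align 4)
  size 92, align 4
104 − 92 = 12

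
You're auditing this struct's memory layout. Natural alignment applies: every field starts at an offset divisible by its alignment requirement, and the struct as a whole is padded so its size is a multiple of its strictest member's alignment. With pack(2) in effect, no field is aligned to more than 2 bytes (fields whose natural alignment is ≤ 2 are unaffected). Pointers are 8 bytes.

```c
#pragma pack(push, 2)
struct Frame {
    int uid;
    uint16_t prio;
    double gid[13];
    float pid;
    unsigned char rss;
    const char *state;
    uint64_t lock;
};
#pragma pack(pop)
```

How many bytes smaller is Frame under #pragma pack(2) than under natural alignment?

4

natural layout:
  @0: uid [4B, align 4] → 4
  @4: prio [2B, align 2] → 6
  +2 pad (align 8)
  @8: gid [104B, align 8] → 112
  @112: pid [4B, align 4] → 116
  @116: rss [1B, align 1] → 117
  +3 pad (align 8)
  @120: state [8B, align 8] → 128
  @128: lock [8B, align 8] → 136
  size 136, align 8
packed(2) layout:
  @0: uid [4B, align 2] → 4
  @4: prio [2B, align 2] → 6
  @6: gid [104B, align 2] → 110
  @110: pid [4B, align 2] → 114
  @114: rss [1B, align 1] → 115
  +1 pad (align 2)
  @116: state [8B, align 2] → 124
  @124: lock [8B, align 2] → 132
  size 132, align 2
136 − 132 = 4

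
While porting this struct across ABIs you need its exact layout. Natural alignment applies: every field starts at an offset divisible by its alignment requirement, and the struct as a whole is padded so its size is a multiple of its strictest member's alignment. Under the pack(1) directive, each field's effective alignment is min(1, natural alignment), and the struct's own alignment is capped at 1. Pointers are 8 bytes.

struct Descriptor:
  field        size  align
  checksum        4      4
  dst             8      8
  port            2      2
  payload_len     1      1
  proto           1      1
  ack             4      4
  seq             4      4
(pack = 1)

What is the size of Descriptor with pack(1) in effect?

24

@0: checksum [4B, align 1] → 4
@4: dst [8B, align 1] → 12
@12: port [2B, align 1] → 14
@14: payload_len [1B, align 1] → 15
@15: proto [1B, align 1] → 16
@16: ack [4B, align 1] → 20
@20: seq [4B, align 1] → 24
size 24, align 1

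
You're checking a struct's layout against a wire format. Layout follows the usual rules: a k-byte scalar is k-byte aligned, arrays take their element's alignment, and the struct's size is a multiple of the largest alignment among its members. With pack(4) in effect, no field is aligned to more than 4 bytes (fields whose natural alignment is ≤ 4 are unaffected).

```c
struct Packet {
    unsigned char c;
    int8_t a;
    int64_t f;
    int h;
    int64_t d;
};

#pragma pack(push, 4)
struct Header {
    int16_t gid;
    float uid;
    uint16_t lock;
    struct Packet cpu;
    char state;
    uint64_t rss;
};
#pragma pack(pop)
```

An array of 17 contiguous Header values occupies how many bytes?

952

Packet: c at 0 (size 1, align 1) → ends 1; a at 1 (size 1, align 1) → ends 2; pad 6 to align 8 for f; f at 8 (size 8, align 8) → ends 16; h at 16 (size 4, align 4) → ends 20; pad 4 to align 8 for d; d at 24 (size 8, align 8) → ends 32; total 32 bytes, alignment 8
gid at 0 (size 2, align 2) → ends 2
pad 2 to align 4 for uid
uid at 4 (size 4, align 4) → ends 8
lock at 8 (size 2, align 2) → ends 10
pad 2 to align 4 for cpu
cpu at 12 (size 32, align 4) → ends 44
state at 44 (size 1, align 1) → ends 45
pad 3 to align 4 for rss
rss at 48 (size 8, align 4) → ends 56
total 56 bytes, alignment 4
array of 17: 17 × 56 = 952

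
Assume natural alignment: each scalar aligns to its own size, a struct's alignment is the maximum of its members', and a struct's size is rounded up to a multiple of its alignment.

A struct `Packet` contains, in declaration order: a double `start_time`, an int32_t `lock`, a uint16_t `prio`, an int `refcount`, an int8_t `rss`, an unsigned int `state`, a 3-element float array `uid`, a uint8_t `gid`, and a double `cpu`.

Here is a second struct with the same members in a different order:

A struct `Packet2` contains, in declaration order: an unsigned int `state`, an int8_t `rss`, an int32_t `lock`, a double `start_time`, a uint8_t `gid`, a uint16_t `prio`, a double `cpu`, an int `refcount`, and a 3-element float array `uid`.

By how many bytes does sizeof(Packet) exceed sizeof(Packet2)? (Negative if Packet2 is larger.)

0

0..8  start_time  (8B, 8-aligned)
8..12  lock  (4B, 4-aligned)
12..14  prio  (2B, 2-aligned)
14..16  -- padding (2B)
16..20  refcount  (4B, 4-aligned)
20..21  rss  (1B, 1-aligned)
21..24  -- padding (3B)
24..28  state  (4B, 4-aligned)
28..40  uid  (12B, 4-aligned)
40..41  gid  (1B, 1-aligned)
41..48  -- padding (7B)
48..56  cpu  (8B, 8-aligned)
sizeof = 56, alignof = 8
— Packet2 —
0..4  state  (4B, 4-aligned)
4..5  rss  (1B, 1-aligned)
5..8  -- padding (3B)
8..12  lock  (4B, 4-aligned)
12..16  -- padding (4B)
16..24  start_time  (8B, 8-aligned)
24..25  gid  (1B, 1-aligned)
25..26  -- padding (1B)
26..28  prio  (2B, 2-aligned)
28..32  -- padding (4B)
32..40  cpu  (8B, 8-aligned)
40..44  refcount  (4B, 4-aligned)
44..56  uid  (12B, 4-aligned)
sizeof = 56, alignof = 8
56 − 56 = 0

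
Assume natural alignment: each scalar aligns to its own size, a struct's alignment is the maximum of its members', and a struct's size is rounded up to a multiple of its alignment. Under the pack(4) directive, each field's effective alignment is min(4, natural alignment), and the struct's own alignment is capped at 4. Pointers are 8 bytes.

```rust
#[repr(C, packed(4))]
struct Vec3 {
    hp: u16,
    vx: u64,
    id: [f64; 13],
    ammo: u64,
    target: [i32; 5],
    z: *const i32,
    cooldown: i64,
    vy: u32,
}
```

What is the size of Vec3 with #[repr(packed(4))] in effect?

hp at 0 (size 2, align 2) → ends 2
pad 2 to align 4 for vx
vx at 4 (size 8, align 4) → ends 12
id at 12 (size 104, align 4) → ends 116
ammo at 116 (size 8, align 4) → ends 124
target at 124 (size 20, align 4) → ends 144
z at 144 (size 8, align 4) → ends 152
cooldown at 152 (size 8, align 4) → ends 160
vy at 160 (size 4, align 4) → ends 164
total 164 bytes, alignment 4

164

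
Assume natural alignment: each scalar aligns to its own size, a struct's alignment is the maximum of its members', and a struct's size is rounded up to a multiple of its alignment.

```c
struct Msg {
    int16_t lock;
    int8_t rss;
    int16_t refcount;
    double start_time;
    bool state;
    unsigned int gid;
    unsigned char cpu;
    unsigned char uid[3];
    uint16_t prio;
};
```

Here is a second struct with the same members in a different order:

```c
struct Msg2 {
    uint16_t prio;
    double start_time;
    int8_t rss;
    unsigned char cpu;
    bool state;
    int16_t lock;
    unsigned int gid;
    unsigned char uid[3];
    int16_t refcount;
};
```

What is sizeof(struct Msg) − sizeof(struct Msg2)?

-8

0..2  lock  (2B, 2-aligned)
2..3  rss  (1B, 1-aligned)
3..4  -- padding (1B)
4..6  refcount  (2B, 2-aligned)
6..8  -- padding (2B)
8..16  start_time  (8B, 8-aligned)
16..17  state  (1B, 1-aligned)
17..20  -- padding (3B)
20..24  gid  (4B, 4-aligned)
24..25  cpu  (1B, 1-aligned)
25..28  uid  (3B, 1-aligned)
28..30  prio  (2B, 2-aligned)
30..32  -- tail padding (2B)
sizeof = 32, alignof = 8
— Msg2 —
0..2  prio  (2B, 2-aligned)
2..8  -- padding (6B)
8..16  start_time  (8B, 8-aligned)
16..17  rss  (1B, 1-aligned)
17..18  cpu  (1B, 1-aligned)
18..19  state  (1B, 1-aligned)
19..20  -- padding (1B)
20..22  lock  (2B, 2-aligned)
22..24  -- padding (2B)
24..28  gid  (4B, 4-aligned)
28..31  uid  (3B, 1-aligned)
31..32  -- padding (1B)
32..34  refcount  (2B, 2-aligned)
34..40  -- tail padding (6B)
sizeof = 40, alignof = 8
32 − 40 = -8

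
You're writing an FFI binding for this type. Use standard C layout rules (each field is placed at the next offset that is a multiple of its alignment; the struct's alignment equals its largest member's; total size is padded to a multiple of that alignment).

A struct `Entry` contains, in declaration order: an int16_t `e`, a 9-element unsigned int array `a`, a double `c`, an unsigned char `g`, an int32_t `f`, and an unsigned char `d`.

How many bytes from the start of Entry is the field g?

0..2  e  (2B, 2-aligned)
2..4  -- padding (2B)
4..40  a  (36B, 4-aligned)
40..48  c  (8B, 8-aligned)
48..49  g  (1B, 1-aligned)

48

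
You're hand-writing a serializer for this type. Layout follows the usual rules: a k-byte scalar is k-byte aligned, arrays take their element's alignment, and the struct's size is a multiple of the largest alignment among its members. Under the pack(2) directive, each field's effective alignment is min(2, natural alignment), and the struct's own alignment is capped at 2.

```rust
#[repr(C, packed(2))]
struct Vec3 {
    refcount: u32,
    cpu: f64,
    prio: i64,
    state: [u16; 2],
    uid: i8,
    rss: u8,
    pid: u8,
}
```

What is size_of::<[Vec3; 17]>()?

refcount at 0 (size 4, align 2) → ends 4
cpu at 4 (size 8, align 2) → ends 12
prio at 12 (size 8, align 2) → ends 20
state at 20 (size 4, align 2) → ends 24
uid at 24 (size 1, align 1) → ends 25
rss at 25 (size 1, align 1) → ends 26
pid at 26 (size 1, align 1) → ends 27
tail pad 1 to reach multiple of 2
total 28 bytes, alignment 2
array of 17: 17 × 28 = 476

476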